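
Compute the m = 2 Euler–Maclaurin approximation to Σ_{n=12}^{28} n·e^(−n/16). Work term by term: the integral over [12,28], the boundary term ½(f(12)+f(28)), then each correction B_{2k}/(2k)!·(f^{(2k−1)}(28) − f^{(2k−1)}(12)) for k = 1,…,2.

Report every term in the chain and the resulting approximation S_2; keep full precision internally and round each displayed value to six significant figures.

S_2 ≈ 94.5297

∫_12^28 x·e^(−x/16) dx evaluates to 89.2834.
Endpoint term: (f(12) + f(28))/2 = (5.66840 + 4.86567)/2 = 5.26703.
Running total after boundary: 94.5504.
k=1: B_{2}/(2)! × [f^{(1)}(28) − f^{(1)}(12)] = 1/12 × (-0.130330 − 0.118092) = -0.0207018.
Partial sum through k=1: 94.5297.
k=2: B_{4}/(4)! × [f^{(3)}(28) − f^{(3)}(12)] = −1/720 × (0.000848506 − 0.00415166) = 4.58771e-06.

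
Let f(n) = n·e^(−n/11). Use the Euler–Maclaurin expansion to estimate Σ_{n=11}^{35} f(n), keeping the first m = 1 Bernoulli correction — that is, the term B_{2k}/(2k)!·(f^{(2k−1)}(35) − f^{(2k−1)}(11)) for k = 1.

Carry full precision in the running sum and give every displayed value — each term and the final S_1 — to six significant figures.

S_1 ≈ 70.7649

Integral: ∫_11^35 x·e^(−x/11) dx = 68.0227.
½[f(11) + f(35)] = ½[4.04667 + 1.45285] = 2.74976.
Integral + boundary = 70.7725.
Correction k=1: B_{2}/2! · (f^{(1)}(35) − f^{(1)}(11)) = 1/12 · (-0.0905675 − 0.00000) = -0.00754729.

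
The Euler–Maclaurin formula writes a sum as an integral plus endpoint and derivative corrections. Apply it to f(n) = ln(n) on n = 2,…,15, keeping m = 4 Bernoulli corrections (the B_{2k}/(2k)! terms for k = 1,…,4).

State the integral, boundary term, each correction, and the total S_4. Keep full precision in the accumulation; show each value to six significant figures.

S_4 ≈ 27.8993

Integral: ∫_2^15 ln(x) dx = 26.2345.
Boundary: ½(f(2) + f(15)) = ½(0.693147 + 2.70805) = 1.70060.
So far: 27.9351.
k=1: B_{2}/(2)! × [f^{(1)}(15) − f^{(1)}(2)] = 1/12 × (0.0666667 − 0.500000) = -0.0361111.
Partial sum through k=1: 27.8989.
k=2: B_{4}/(4)! × [f^{(3)}(15) − f^{(3)}(2)] = −1/720 × (0.000592593 − 0.250000) = 0.000346399.
Partial sum through k=2: 27.8993.
k=3: B_{6}/(6)! × [f^{(5)}(15) − f^{(5)}(2)] = 1/30240 × (3.16049e-05 − 0.750000) = -2.48005e-05.
Partial sum through k=3: 27.8993.
k=4: B_{8}/(8)! × [f^{(7)}(15) − f^{(7)}(2)] = −1/1209600 × (4.21399e-06 − 5.62500) = 4.65029e-06.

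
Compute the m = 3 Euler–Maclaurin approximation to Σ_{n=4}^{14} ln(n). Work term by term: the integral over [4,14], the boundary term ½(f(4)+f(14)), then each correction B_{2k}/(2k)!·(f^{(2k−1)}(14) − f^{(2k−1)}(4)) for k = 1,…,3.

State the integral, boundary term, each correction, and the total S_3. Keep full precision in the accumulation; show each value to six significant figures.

Integral: ∫_4^14 ln(x) dx = 21.4016.
½[f(4) + f(14)] = ½[1.38629 + 2.63906] = 2.01268.
So far: 23.4143.
Order-1 term: 1/12 · (0.0714286 − 0.250000) = -0.0148810.
Running total after k=1: 23.3994.
Order-2 term: −1/720 · (0.000728863 − 0.0312500) = 4.23905e-05.
Running total after k=2: 23.3995.
Order-3 term: 1/30240 · (4.46243e-05 − 0.0234375) = -7.73574e-07.

S_3 ≈ 23.3995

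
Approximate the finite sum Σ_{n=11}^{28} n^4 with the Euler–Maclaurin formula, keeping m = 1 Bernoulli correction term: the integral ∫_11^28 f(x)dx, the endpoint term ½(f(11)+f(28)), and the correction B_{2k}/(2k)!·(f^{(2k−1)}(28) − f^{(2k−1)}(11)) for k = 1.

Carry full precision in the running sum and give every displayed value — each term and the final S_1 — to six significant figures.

∫_11^28 x^4 dx evaluates to 3.40986e+06.
Endpoint term: (f(11) + f(28))/2 = (14641.0 + 614656)/2 = 314648.
Running total after boundary: 3.72451e+06.
Order-1 term: 1/12 · (87808.0 − 5324.00) = 6873.67.

S_1 ≈ 3.73139e+06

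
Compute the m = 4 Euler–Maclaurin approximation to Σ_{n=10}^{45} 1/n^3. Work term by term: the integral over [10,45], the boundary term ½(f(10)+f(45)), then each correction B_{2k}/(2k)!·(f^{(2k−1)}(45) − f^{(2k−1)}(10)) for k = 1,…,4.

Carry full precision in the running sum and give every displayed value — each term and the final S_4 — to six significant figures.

S_4 ≈ 0.00528343

Integral: ∫_10^45 1/x^3 dx = 0.00475309.
Endpoint term: (f(10) + f(45))/2 = (0.00100000 + 1.09739e-05)/2 = 0.000505487.
So far: 0.00525857.
k=1: B_{2}/(2)! × [f^{(1)}(45) − f^{(1)}(10)] = 1/12 × (-7.31596e-07 − (-0.000300000)) = 2.49390e-05.
After k=1: 0.00528351.
k=2: B_{4}/(4)! × [f^{(3)}(45) − f^{(3)}(10)] = −1/720 × (-7.22564e-09 − (-6.00000e-05)) = -8.33233e-08.
After k=2: 0.00528343.
k=3: B_{6}/(6)! × [f^{(5)}(45) − f^{(5)}(10)] = 1/30240 × (-1.49865e-10 − (-2.52000e-05)) = 8.33328e-10.
After k=3: 0.00528343.
k=4: B_{8}/(8)! × [f^{(7)}(45) − f^{(7)}(10)] = −1/1209600 × (-5.32854e-12 − (-1.81440e-05)) = -1.50000e-11.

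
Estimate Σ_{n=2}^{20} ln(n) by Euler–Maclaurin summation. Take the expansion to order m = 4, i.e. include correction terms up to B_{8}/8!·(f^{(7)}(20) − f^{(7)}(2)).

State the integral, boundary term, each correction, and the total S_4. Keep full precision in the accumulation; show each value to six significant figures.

∫_2^20 ln(x) dx evaluates to 40.5284.
Endpoint term: (f(2) + f(20))/2 = (0.693147 + 2.99573)/2 = 1.84444.
Running total after boundary: 42.3728.
Order-1 term: 1/12 · (0.0500000 − 0.500000) = -0.0375000.
Running total after k=1: 42.3353.
Order-2 term: −1/720 · (0.000250000 − 0.250000) = 0.000346875.
Running total after k=2: 42.3356.
Order-3 term: 1/30240 · (7.50000e-06 − 0.750000) = -2.48013e-05.
Running total after k=3: 42.3356.
Order-4 term: −1/1209600 · (5.62500e-07 − 5.62500) = 4.65030e-06.

S_4 ≈ 42.3356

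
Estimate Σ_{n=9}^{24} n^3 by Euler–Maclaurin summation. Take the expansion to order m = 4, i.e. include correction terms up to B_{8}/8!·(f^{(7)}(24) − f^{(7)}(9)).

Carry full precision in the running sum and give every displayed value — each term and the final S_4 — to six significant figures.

S_4 ≈ 88704.0

Integral: ∫_9^24 x^3 dx = 81303.8.
½[f(9) + f(24)] = ½[729.000 + 13824.0] = 7276.50.
Running total after boundary: 88580.2.
Order-1 term: 1/12 · (1728.00 − 243.000) = 123.750.
Running total after k=1: 88704.0.
Order-2 term: −1/720 · (6.00000 − 6.00000) = 0.00000.
Running total after k=2: 88704.0.
Order-3 term: 1/30240 · (0.00000 − 0.00000) = 0.00000.
Running total after k=3: 88704.0.
Order-4 term: −1/1209600 · (0.00000 − 0.00000) = 0.00000.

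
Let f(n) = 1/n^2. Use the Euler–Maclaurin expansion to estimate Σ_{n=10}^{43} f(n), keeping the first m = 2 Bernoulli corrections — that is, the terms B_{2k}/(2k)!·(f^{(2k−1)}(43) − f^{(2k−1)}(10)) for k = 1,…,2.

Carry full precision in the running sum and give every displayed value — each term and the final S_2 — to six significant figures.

S_2 ≈ 0.0821788

Integral: ∫_10^43 1/x^2 dx = 0.0767442.
Endpoint term: (f(10) + f(43))/2 = (0.0100000 + 0.000540833)/2 = 0.00527042.
Running total after boundary: 0.0820146.
Correction k=1: B_{2}/2! · (f^{(1)}(43) − f^{(1)}(10)) = 1/12 · (-2.51550e-05 − (-0.00200000)) = 0.000164570.
Running total after k=1: 0.0821792.
Correction k=2: B_{4}/4! · (f^{(3)}(43) − f^{(3)}(10)) = −1/720 · (-1.63256e-07 − (-0.000240000)) = -3.33107e-07.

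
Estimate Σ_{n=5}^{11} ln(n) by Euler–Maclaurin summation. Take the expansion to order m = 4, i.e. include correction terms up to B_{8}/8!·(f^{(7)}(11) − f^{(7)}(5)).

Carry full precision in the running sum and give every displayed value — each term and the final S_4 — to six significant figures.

S_4 ≈ 14.3243

∫_5^11 ln(x) dx evaluates to 12.3297.
½[f(5) + f(11)] = ½[1.60944 + 2.39790] = 2.00367.
Integral + boundary = 14.3333.
Order-1 term: 1/12 · (0.0909091 − 0.200000) = -0.00909091.
After k=1: 14.3242.
Order-2 term: −1/720 · (0.00150263 − 0.0160000) = 2.01352e-05.
After k=2: 14.3243.
Order-3 term: 1/30240 · (0.000149021 − 0.00768000) = -2.49040e-07.
After k=3: 14.3243.
Order-4 term: −1/1209600 · (3.69474e-05 − 0.00921600) = 7.58850e-09.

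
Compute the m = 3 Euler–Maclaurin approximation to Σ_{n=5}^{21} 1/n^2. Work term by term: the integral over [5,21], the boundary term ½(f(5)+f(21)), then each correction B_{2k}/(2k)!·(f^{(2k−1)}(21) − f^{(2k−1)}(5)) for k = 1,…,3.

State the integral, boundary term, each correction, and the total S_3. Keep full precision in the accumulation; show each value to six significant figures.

Integral: ∫_5^21 1/x^2 dx = 0.152381.
½[f(5) + f(21)] = ½[0.0400000 + 0.00226757] = 0.0211338.
Integral + boundary = 0.173515.
Order-1 term: 1/12 · (-0.000215959 − (-0.0160000)) = 0.00131534.
After k=1: 0.174830.
Order-2 term: −1/720 · (-5.87645e-06 − (-0.00768000)) = -1.06585e-05.
After k=2: 0.174819.
Order-3 term: 1/30240 · (-3.99758e-07 − (-0.00921600)) = 3.04749e-07.

S_3 ≈ 0.174820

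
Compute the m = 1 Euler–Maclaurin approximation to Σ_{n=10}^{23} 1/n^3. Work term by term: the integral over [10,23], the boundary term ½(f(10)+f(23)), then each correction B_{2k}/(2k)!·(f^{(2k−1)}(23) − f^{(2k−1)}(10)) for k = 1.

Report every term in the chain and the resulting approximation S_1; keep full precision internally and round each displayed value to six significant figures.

∫_10^23 1/x^3 dx evaluates to 0.00405482.
½[f(10) + f(23)] = ½[0.00100000 + 8.21895e-05] = 0.000541095.
Running total after boundary: 0.00459592.
Order-1 term: 1/12 · (-1.07204e-05 − (-0.000300000)) = 2.41066e-05.

S_1 ≈ 0.00462002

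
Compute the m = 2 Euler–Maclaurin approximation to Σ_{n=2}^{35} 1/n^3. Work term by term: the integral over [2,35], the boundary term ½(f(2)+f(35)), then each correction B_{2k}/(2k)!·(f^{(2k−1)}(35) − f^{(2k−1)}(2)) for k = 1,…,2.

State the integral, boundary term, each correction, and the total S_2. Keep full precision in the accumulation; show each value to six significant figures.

S_2 ≈ 0.201426

The integral term ∫_2^35 1/x^3 dx = 0.124592.
Boundary: ½(f(2) + f(35)) = ½(0.125000 + 2.33236e-05) = 0.0625117.
So far: 0.187103.
k=1: B_{2}/(2)! × [f^{(1)}(35) − f^{(1)}(2)] = 1/12 × (-1.99917e-06 − (-0.187500)) = 0.0156248.
After k=1: 0.202728.
k=2: B_{4}/(4)! × [f^{(3)}(35) − f^{(3)}(2)] = −1/720 × (-3.26395e-08 − (-0.937500)) = -0.00130208.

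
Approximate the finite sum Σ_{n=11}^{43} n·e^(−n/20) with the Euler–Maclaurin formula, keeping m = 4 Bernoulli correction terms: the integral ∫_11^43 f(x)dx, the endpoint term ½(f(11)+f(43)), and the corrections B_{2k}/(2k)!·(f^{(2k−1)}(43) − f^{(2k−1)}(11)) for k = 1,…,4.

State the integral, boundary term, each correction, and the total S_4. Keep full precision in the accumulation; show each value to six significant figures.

∫_11^43 x·e^(−x/20) dx evaluates to 210.939.
Endpoint term: (f(11) + f(43))/2 = (6.34645 + 5.00882)/2 = 5.67763.
So far: 216.616.
Correction k=1: B_{2}/2! · (f^{(1)}(43) − f^{(1)}(11)) = 1/12 · (-0.133957 − 0.259627) = -0.0327987.
Running total after k=1: 216.584.
Correction k=2: B_{4}/4! · (f^{(3)}(43) − f^{(3)}(11)) = −1/720 · (0.000247529 − 0.00353382) = 4.56429e-06.
Running total after k=2: 216.584.
Correction k=3: B_{6}/6! · (f^{(5)}(43) − f^{(5)}(11)) = 1/30240 · (2.07487e-06 − 1.60464e-05) = -4.62022e-10.
Running total after k=3: 216.584.
Correction k=4: B_{8}/8! · (f^{(7)}(43) − f^{(7)}(11)) = −1/1209600 · (8.82732e-09 − 5.81457e-08) = 4.07725e-14.

S_4 ≈ 216.584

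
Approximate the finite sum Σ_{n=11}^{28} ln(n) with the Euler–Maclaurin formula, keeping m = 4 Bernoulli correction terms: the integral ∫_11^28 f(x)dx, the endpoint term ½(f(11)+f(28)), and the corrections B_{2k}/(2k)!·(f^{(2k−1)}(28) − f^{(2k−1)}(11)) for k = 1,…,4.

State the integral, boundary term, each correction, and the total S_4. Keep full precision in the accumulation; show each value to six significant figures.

The integral term ∫_11^28 ln(x) dx = 49.9249.
Boundary: ½(f(11) + f(28)) = ½(2.39790 + 3.33220) = 2.86505.
So far: 52.7899.
Order-1 term: 1/12 · (0.0357143 − 0.0909091) = -0.00459957.
Running total after k=1: 52.7853.
Order-2 term: −1/720 · (9.11079e-05 − 0.00150263) = 1.96045e-06.
Running total after k=2: 52.7853.
Order-3 term: 1/30240 · (1.39451e-06 − 0.000149021) = -4.88183e-09.
Running total after k=3: 52.7853.
Order-4 term: −1/1209600 · (5.33613e-08 − 3.69474e-05) = 3.05010e-11.

S_4 ≈ 52.7853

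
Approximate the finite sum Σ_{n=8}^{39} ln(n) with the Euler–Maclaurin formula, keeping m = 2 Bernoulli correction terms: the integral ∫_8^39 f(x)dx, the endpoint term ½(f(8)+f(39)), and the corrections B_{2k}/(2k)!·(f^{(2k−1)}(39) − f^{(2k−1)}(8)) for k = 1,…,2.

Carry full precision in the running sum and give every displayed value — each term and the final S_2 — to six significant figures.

S_2 ≈ 98.1066

Integral: ∫_8^39 ln(x) dx = 95.2434.
Boundary: ½(f(8) + f(39)) = ½(2.07944 + 3.66356) = 2.87150.
So far: 98.1149.
k=1: B_{2}/(2)! × [f^{(1)}(39) − f^{(1)}(8)] = 1/12 × (0.0256410 − 0.125000) = -0.00827991.
Partial sum through k=1: 98.1066.
k=2: B_{4}/(4)! × [f^{(3)}(39) − f^{(3)}(8)] = −1/720 × (3.37160e-05 − 0.00390625) = 5.37852e-06.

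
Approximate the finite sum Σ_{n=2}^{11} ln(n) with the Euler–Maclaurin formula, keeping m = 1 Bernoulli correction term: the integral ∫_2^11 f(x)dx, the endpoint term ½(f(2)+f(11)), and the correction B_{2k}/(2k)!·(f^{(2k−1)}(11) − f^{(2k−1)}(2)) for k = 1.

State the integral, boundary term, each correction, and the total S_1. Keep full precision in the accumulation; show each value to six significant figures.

∫_2^11 ln(x) dx evaluates to 15.9906.
Endpoint term: (f(2) + f(11))/2 = (0.693147 + 2.39790)/2 = 1.54552.
Running total after boundary: 17.5361.
Correction k=1: B_{2}/2! · (f^{(1)}(11) − f^{(1)}(2)) = 1/12 · (0.0909091 − 0.500000) = -0.0340909.

S_1 ≈ 17.5020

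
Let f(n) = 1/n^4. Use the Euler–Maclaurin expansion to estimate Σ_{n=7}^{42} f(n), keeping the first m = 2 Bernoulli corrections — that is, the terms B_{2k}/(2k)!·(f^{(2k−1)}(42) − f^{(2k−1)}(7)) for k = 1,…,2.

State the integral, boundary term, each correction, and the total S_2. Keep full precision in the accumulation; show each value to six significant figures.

S_2 ≈ 0.00119535

Integral: ∫_7^42 1/x^4 dx = 0.000967318.
Boundary: ½(f(7) + f(42)) = ½(0.000416493 + 3.21368e-07) = 0.000208407.
Running total after boundary: 0.00117573.
Correction k=1: B_{2}/2! · (f^{(1)}(42) − f^{(1)}(7)) = 1/12 · (-3.06065e-08 − (-0.000237996)) = 1.98305e-05.
Partial sum through k=1: 0.00119556.
Correction k=2: B_{4}/4! · (f^{(3)}(42) − f^{(3)}(7)) = −1/720 · (-5.20519e-10 − (-0.000145712)) = -2.02377e-07.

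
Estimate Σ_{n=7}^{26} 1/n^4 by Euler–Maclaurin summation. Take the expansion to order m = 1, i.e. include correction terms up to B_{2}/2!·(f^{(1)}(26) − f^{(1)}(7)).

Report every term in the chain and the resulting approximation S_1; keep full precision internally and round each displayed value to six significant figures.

∫_7^26 1/x^4 dx evaluates to 0.000952852.
Endpoint term: (f(7) + f(26))/2 = (0.000416493 + 2.18830e-06)/2 = 0.000209341.
Integral + boundary = 0.00116219.
Order-1 term: 1/12 · (-3.36661e-07 − (-0.000237996)) = 1.98050e-05.

S_1 ≈ 0.00118200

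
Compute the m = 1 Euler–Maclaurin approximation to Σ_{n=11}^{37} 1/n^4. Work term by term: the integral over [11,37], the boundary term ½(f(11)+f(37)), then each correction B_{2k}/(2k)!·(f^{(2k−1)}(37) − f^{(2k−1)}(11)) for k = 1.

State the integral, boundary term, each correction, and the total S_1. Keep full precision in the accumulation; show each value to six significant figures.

Integral: ∫_11^37 1/x^4 dx = 0.000243858.
½[f(11) + f(37)] = ½[6.83013e-05 + 5.33572e-07] = 3.44175e-05.
Integral + boundary = 0.000278275.
Order-1 term: 1/12 · (-5.76835e-08 − (-2.48369e-05)) = 2.06493e-06.

S_1 ≈ 0.000280340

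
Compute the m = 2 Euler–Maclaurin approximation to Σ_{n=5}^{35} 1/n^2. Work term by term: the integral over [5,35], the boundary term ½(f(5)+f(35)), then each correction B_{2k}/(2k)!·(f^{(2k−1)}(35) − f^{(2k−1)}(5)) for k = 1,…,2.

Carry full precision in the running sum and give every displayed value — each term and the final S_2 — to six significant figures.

∫_5^35 1/x^2 dx evaluates to 0.171429.
½[f(5) + f(35)] = ½[0.0400000 + 0.000816327] = 0.0204082.
So far: 0.191837.
Correction k=1: B_{2}/2! · (f^{(1)}(35) − f^{(1)}(5)) = 1/12 · (-4.66472e-05 − (-0.0160000)) = 0.00132945.
Running total after k=1: 0.193166.
Correction k=2: B_{4}/4! · (f^{(3)}(35) − f^{(3)}(5)) = −1/720 · (-4.56952e-07 − (-0.00768000)) = -1.06660e-05.

S_2 ≈ 0.193156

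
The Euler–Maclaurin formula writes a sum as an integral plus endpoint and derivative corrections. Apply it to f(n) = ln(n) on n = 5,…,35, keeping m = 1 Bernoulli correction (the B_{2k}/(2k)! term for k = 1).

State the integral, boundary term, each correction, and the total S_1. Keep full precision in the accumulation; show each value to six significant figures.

The integral term ∫_5^35 ln(x) dx = 86.3900.
½[f(5) + f(35)] = ½[1.60944 + 3.55535] = 2.58239.
So far: 88.9724.
Order-1 term: 1/12 · (0.0285714 − 0.200000) = -0.0142857.

S_1 ≈ 88.9581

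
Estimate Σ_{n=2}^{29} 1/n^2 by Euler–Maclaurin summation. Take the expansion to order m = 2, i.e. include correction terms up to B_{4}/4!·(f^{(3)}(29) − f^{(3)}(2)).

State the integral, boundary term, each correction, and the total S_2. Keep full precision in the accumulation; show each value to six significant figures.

The integral term ∫_2^29 1/x^2 dx = 0.465517.
½[f(2) + f(29)] = ½[0.250000 + 0.00118906] = 0.125595.
Running total after boundary: 0.591112.
Correction k=1: B_{2}/2! · (f^{(1)}(29) − f^{(1)}(2)) = 1/12 · (-8.20042e-05 − (-0.250000)) = 0.0208265.
Running total after k=1: 0.611938.
Correction k=2: B_{4}/4! · (f^{(3)}(29) − f^{(3)}(2)) = −1/720 · (-1.17010e-06 − (-0.750000)) = -0.00104167.

S_2 ≈ 0.610897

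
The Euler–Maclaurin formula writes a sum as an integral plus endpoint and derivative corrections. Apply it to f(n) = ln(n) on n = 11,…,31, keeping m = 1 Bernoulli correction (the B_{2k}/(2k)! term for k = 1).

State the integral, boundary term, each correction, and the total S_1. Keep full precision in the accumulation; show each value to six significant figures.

Integral: ∫_11^31 ln(x) dx = 60.0768.
½[f(11) + f(31)] = ½[2.39790 + 3.43399] = 2.91594.
So far: 62.9927.
k=1: B_{2}/(2)! × [f^{(1)}(31) − f^{(1)}(11)] = 1/12 × (0.0322581 − 0.0909091) = -0.00488759.

S_1 ≈ 62.9878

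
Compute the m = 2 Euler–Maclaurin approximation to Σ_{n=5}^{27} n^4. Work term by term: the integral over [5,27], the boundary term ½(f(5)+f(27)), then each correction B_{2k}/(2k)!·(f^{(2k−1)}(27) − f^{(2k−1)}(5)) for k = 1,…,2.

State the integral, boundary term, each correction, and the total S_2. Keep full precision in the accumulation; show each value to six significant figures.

Integral: ∫_5^27 x^4 dx = 2.86916e+06.
Endpoint term: (f(5) + f(27))/2 = (625.000 + 531441)/2 = 266033.
Integral + boundary = 3.13519e+06.
k=1: B_{2}/(2)! × [f^{(1)}(27) − f^{(1)}(5)] = 1/12 × (78732.0 − 500.000) = 6519.33.
Running total after k=1: 3.14171e+06.
k=2: B_{4}/(4)! × [f^{(3)}(27) − f^{(3)}(5)] = −1/720 × (648.000 − 120.000) = -0.733333.

S_2 ≈ 3.14171e+06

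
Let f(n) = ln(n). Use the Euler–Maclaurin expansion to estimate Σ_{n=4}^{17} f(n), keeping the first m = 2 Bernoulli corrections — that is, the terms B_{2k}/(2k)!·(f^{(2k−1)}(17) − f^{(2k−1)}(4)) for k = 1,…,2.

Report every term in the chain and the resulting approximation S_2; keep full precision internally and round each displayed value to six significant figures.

The integral term ∫_4^17 ln(x) dx = 29.6194.
½[f(4) + f(17)] = ½[1.38629 + 2.83321] = 2.10975.
So far: 31.7292.
k=1: B_{2}/(2)! × [f^{(1)}(17) − f^{(1)}(4)] = 1/12 × (0.0588235 − 0.250000) = -0.0159314.
After k=1: 31.7133.
k=2: B_{4}/(4)! × [f^{(3)}(17) − f^{(3)}(4)] = −1/720 × (0.000407083 − 0.0312500) = 4.28374e-05.

S_2 ≈ 31.7133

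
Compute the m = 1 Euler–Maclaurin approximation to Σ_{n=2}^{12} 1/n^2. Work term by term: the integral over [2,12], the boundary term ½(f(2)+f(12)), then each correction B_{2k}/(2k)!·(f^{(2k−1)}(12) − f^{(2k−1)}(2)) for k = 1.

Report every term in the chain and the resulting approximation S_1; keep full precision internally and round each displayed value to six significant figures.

The integral term ∫_2^12 1/x^2 dx = 0.416667.
½[f(2) + f(12)] = ½[0.250000 + 0.00694444] = 0.128472.
Integral + boundary = 0.545139.
Correction k=1: B_{2}/2! · (f^{(1)}(12) − f^{(1)}(2)) = 1/12 · (-0.00115741 − (-0.250000)) = 0.0207369.

S_1 ≈ 0.565876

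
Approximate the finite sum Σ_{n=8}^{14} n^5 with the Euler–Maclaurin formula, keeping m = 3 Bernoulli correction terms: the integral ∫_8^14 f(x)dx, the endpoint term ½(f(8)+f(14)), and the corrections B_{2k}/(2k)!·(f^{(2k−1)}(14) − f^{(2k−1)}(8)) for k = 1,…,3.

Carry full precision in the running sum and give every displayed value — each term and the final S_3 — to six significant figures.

The integral term ∫_8^14 x^5 dx = 1.21123e+06.
Boundary: ½(f(8) + f(14)) = ½(32768.0 + 537824) = 285296.
So far: 1.49653e+06.
Correction k=1: B_{2}/2! · (f^{(1)}(14) − f^{(1)}(8)) = 1/12 · (192080 − 20480.0) = 14300.0.
Running total after k=1: 1.51083e+06.
Correction k=2: B_{4}/4! · (f^{(3)}(14) − f^{(3)}(8)) = −1/720 · (11760.0 − 3840.00) = -11.0000.
Running total after k=2: 1.51082e+06.
Correction k=3: B_{6}/6! · (f^{(5)}(14) − f^{(5)}(8)) = 1/30240 · (120.000 − 120.000) = 0.00000.

S_3 ≈ 1.51082e+06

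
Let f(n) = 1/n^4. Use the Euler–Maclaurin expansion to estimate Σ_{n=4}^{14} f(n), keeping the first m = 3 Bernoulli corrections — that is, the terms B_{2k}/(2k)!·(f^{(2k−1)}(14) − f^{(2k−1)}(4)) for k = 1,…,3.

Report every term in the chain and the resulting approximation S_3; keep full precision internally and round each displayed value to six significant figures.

S_3 ≈ 0.00736857

The integral term ∫_4^14 1/x^4 dx = 0.00508686.
½[f(4) + f(14)] = ½[0.00390625 + 2.60308e-05] = 0.00196614.
So far: 0.00705300.
k=1: B_{2}/(2)! × [f^{(1)}(14) − f^{(1)}(4)] = 1/12 × (-7.43738e-06 − (-0.00390625)) = 0.000324901.
After k=1: 0.00737790.
k=2: B_{4}/(4)! × [f^{(3)}(14) − f^{(3)}(4)] = −1/720 × (-1.13837e-06 − (-0.00732422)) = -1.01709e-05.
After k=2: 0.00736773.
k=3: B_{6}/(6)! × [f^{(5)}(14) − f^{(5)}(4)] = 1/30240 × (-3.25250e-07 − (-0.0256348)) = 8.47700e-07.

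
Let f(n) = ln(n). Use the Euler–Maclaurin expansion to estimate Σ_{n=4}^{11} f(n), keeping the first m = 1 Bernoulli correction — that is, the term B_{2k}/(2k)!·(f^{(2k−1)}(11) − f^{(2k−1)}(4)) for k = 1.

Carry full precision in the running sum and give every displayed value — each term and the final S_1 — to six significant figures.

S_1 ≈ 15.7105

∫_4^11 ln(x) dx evaluates to 13.8317.
½[f(4) + f(11)] = ½[1.38629 + 2.39790] = 1.89209.
So far: 15.7238.
k=1: B_{2}/(2)! × [f^{(1)}(11) − f^{(1)}(4)] = 1/12 × (0.0909091 − 0.250000) = -0.0132576.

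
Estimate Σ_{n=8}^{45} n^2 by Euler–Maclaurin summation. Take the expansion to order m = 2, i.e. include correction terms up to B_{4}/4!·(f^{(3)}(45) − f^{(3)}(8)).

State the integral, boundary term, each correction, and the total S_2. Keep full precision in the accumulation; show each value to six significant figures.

S_2 ≈ 31255.0

Integral: ∫_8^45 x^2 dx = 30204.3.
½[f(8) + f(45)] = ½[64.0000 + 2025.00] = 1044.50.
So far: 31248.8.
Order-1 term: 1/12 · (90.0000 − 16.0000) = 6.16667.
After k=1: 31255.0.
Order-2 term: −1/720 · (0.00000 − 0.00000) = 0.00000.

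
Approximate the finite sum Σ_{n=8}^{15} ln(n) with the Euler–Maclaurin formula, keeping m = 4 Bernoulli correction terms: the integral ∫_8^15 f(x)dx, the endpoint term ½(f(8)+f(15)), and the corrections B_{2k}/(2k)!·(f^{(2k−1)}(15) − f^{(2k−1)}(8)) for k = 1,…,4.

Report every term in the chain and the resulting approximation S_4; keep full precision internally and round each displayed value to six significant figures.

S_4 ≈ 19.3741

∫_8^15 ln(x) dx evaluates to 16.9852.
Endpoint term: (f(8) + f(15))/2 = (2.07944 + 2.70805)/2 = 2.39375.
Integral + boundary = 19.3790.
Correction k=1: B_{2}/2! · (f^{(1)}(15) − f^{(1)}(8)) = 1/12 · (0.0666667 − 0.125000) = -0.00486111.
After k=1: 19.3741.
Correction k=2: B_{4}/4! · (f^{(3)}(15) − f^{(3)}(8)) = −1/720 · (0.000592593 − 0.00390625) = 4.60230e-06.
After k=2: 19.3741.
Correction k=3: B_{6}/6! · (f^{(5)}(15) − f^{(5)}(8)) = 1/30240 · (3.16049e-05 − 0.000732422) = -2.31752e-08.
After k=3: 19.3741.
Correction k=4: B_{8}/8! · (f^{(7)}(15) − f^{(7)}(8)) = −1/1209600 · (4.21399e-06 − 0.000343323) = 2.80348e-10.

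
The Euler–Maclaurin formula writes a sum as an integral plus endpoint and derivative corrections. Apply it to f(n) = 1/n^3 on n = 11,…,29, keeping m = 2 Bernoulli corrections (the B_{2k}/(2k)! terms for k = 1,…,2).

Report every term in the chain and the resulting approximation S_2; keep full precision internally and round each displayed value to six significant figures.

∫_11^29 1/x^3 dx evaluates to 0.00353770.
Endpoint term: (f(11) + f(29))/2 = (0.000751315 + 4.10021e-05)/2 = 0.000396158.
Running total after boundary: 0.00393386.
k=1: B_{2}/(2)! × [f^{(1)}(29) − f^{(1)}(11)] = 1/12 × (-4.24160e-06 − (-0.000204904)) = 1.67219e-05.
After k=1: 0.00395058.
k=2: B_{4}/(4)! × [f^{(3)}(29) − f^{(3)}(11)] = −1/720 × (-1.00870e-07 − (-3.38684e-05)) = -4.68994e-08.

S_2 ≈ 0.00395053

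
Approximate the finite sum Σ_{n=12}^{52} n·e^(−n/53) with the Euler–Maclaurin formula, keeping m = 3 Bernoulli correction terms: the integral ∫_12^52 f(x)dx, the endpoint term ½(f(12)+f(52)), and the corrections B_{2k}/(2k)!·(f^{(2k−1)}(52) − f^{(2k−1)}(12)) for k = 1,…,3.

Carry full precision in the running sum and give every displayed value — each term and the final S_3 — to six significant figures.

The integral term ∫_12^52 x·e^(−x/53) dx = 660.755.
Boundary: ½(f(12) + f(52)) = ½(9.56864 + 19.4941) = 14.5314.
So far: 675.287.
k=1: B_{2}/(2)! × [f^{(1)}(52) − f^{(1)}(12)] = 1/12 × (0.00707333 − 0.616847) = -0.0508144.
After k=1: 675.236.
k=2: B_{4}/(4)! × [f^{(3)}(52) − f^{(3)}(12)] = −1/720 × (0.000269436 − 0.000787334) = 7.19302e-07.
After k=2: 675.236.
k=3: B_{6}/(6)! × [f^{(5)}(52) − f^{(5)}(12)] = 1/30240 × (1.90941e-07 − 4.82403e-07) = -9.63829e-12.

S_3 ≈ 675.236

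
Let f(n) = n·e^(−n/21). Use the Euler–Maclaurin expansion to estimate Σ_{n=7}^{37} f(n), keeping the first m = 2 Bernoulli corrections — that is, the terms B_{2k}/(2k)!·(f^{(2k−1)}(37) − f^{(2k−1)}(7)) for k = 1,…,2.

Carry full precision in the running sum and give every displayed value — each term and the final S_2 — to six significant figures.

S_2 ≈ 217.802

∫_7^37 x·e^(−x/21) dx evaluates to 212.169.
Boundary: ½(f(7) + f(37)) = ½(5.01572 + 6.35355) = 5.68463.
Integral + boundary = 217.853.
Correction k=1: B_{2}/2! · (f^{(1)}(37) − f^{(1)}(7)) = 1/12 · (-0.130832 − 0.477688) = -0.0507100.
After k=1: 217.802.
Correction k=2: B_{4}/4! · (f^{(3)}(37) − f^{(3)}(7)) = −1/720 · (0.000482092 − 0.00433277) = 5.34816e-06.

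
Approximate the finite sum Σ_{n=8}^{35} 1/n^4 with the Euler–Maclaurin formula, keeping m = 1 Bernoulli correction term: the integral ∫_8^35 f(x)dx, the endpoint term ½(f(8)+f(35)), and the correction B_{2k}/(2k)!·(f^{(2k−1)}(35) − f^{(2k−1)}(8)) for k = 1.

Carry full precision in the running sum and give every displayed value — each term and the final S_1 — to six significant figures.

S_1 ≈ 0.000775837

∫_8^35 1/x^4 dx evaluates to 0.000643267.
Endpoint term: (f(8) + f(35))/2 = (0.000244141 + 6.66389e-07)/2 = 0.000122404.
Running total after boundary: 0.000765671.
Order-1 term: 1/12 · (-7.61587e-08 − (-0.000122070)) = 1.01662e-05.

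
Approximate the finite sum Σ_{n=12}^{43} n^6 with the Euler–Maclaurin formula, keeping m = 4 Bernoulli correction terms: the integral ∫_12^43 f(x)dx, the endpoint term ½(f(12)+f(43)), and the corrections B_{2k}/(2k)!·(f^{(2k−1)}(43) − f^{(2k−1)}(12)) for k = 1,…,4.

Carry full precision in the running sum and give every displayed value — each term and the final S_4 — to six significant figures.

S_4 ≈ 4.20617e+10

The integral term ∫_12^43 x^6 dx = 3.88261e+10.
Endpoint term: (f(12) + f(43))/2 = (2.98598e+06 + 6.32136e+09)/2 = 3.16217e+09.
So far: 4.19883e+10.
Order-1 term: 1/12 · (8.82051e+08 − 1.49299e+06) = 7.33798e+07.
Partial sum through k=1: 4.20617e+10.
Order-2 term: −1/720 · (9.54084e+06 − 207360) = -12963.2.
Partial sum through k=2: 4.20617e+10.
Order-3 term: 1/30240 · (30960.0 − 8640.00) = 0.738095.
Partial sum through k=3: 4.20617e+10.
Order-4 term: −1/1209600 · (0.00000 − 0.00000) = 0.00000.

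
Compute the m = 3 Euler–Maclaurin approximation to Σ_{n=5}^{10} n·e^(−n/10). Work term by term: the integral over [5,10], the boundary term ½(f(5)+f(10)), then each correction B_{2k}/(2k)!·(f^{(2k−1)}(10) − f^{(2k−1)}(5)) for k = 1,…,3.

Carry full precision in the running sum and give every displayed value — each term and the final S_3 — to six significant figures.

∫_5^10 x·e^(−x/10) dx evaluates to 17.4037.
½[f(5) + f(10)] = ½[3.03265 + 3.67879] = 3.35572.
Running total after boundary: 20.7594.
Order-1 term: 1/12 · (0.00000 − 0.303265) = -0.0252721.
After k=1: 20.7342.
Order-2 term: −1/720 · (0.00735759 − 0.0151633) = 1.08412e-05.
After k=2: 20.7342.
Order-3 term: 1/30240 · (0.000147152 − 0.000272939) = -4.15962e-09.

S_3 ≈ 20.7342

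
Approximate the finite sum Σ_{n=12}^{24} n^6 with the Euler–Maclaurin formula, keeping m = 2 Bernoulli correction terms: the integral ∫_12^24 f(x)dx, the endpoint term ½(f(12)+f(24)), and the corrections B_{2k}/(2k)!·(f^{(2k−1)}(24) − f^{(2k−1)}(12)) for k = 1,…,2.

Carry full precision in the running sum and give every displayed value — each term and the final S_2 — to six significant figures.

S_2 ≈ 7.50991e+08

Integral: ∫_12^24 x^6 dx = 6.50091e+08.
Endpoint term: (f(12) + f(24))/2 = (2.98598e+06 + 1.91103e+08)/2 = 9.70445e+07.
So far: 7.47136e+08.
k=1: B_{2}/(2)! × [f^{(1)}(24) − f^{(1)}(12)] = 1/12 × (4.77757e+07 − 1.49299e+06) = 3.85690e+06.
Running total after k=1: 7.50993e+08.
k=2: B_{4}/(4)! × [f^{(3)}(24) − f^{(3)}(12)] = −1/720 × (1.65888e+06 − 207360) = -2016.00.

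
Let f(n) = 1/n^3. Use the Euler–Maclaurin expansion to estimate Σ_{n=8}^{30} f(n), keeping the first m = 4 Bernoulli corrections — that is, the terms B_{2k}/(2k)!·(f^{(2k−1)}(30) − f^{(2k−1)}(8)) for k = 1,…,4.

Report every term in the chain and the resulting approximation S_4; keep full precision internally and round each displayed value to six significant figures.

S_4 ≈ 0.00831244

∫_8^30 1/x^3 dx evaluates to 0.00725694.
Endpoint term: (f(8) + f(30))/2 = (0.00195312 + 3.70370e-05)/2 = 0.000995081.
Integral + boundary = 0.00825203.
Correction k=1: B_{2}/2! · (f^{(1)}(30) − f^{(1)}(8)) = 1/12 · (-3.70370e-06 − (-0.000732422)) = 6.07265e-05.
After k=1: 0.00831275.
Correction k=2: B_{4}/4! · (f^{(3)}(30) − f^{(3)}(8)) = −1/720 · (-8.23045e-08 − (-0.000228882)) = -3.17777e-07.
After k=2: 0.00831243.
Correction k=3: B_{6}/6! · (f^{(5)}(30) − f^{(5)}(8)) = 1/30240 · (-3.84088e-09 − (-0.000150204)) = 4.96693e-09.
After k=3: 0.00831244.
Correction k=4: B_{8}/8! · (f^{(7)}(30) − f^{(7)}(8)) = −1/1209600 · (-3.07270e-10 − (-0.000168979)) = -1.39698e-10.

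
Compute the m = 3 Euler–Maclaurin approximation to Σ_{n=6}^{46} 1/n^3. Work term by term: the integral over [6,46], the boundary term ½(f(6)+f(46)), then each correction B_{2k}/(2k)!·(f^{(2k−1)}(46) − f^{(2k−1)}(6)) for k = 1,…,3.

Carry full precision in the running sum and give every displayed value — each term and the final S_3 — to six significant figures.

S_3 ≈ 0.0161637

The integral term ∫_6^46 1/x^3 dx = 0.0136526.
Endpoint term: (f(6) + f(46))/2 = (0.00462963 + 1.02737e-05)/2 = 0.00231995.
Integral + boundary = 0.0159725.
Correction k=1: B_{2}/2! · (f^{(1)}(46) − f^{(1)}(6)) = 1/12 · (-6.70023e-07 − (-0.00231481)) = 0.000192845.
Running total after k=1: 0.0161654.
Correction k=2: B_{4}/4! · (f^{(3)}(46) − f^{(3)}(6)) = −1/720 · (-6.33292e-09 − (-0.00128601)) = -1.78611e-06.
Running total after k=2: 0.0161636.
Correction k=3: B_{6}/6! · (f^{(5)}(46) − f^{(5)}(6)) = 1/30240 · (-1.25701e-10 − (-0.00150034)) = 4.96145e-08.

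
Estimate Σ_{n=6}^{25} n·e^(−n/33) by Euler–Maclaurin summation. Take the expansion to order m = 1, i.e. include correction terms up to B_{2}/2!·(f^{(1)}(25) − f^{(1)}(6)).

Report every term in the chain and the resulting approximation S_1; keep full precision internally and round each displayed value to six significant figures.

S_1 ≈ 184.068

The integral term ∫_6^25 x·e^(−x/33) dx = 175.754.
Endpoint term: (f(6) + f(25))/2 = (5.00252 + 11.7200)/2 = 8.36128.
Running total after boundary: 184.115.
k=1: B_{2}/(2)! × [f^{(1)}(25) − f^{(1)}(6)] = 1/12 × (0.113649 − 0.682161) = -0.0473761.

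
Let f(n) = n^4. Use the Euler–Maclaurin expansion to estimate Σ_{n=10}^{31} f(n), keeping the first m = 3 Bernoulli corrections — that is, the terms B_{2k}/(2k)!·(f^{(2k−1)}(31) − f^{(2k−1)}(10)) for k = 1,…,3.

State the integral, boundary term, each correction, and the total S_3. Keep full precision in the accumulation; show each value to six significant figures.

S_3 ≈ 6.18219e+06

Integral: ∫_10^31 x^4 dx = 5.70583e+06.
Boundary: ½(f(10) + f(31)) = ½(10000.0 + 923521) = 466760.
Integral + boundary = 6.17259e+06.
k=1: B_{2}/(2)! × [f^{(1)}(31) − f^{(1)}(10)] = 1/12 × (119164 − 4000.00) = 9597.00.
Running total after k=1: 6.18219e+06.
k=2: B_{4}/(4)! × [f^{(3)}(31) − f^{(3)}(10)] = −1/720 × (744.000 − 240.000) = -0.700000.
Running total after k=2: 6.18219e+06.
k=3: B_{6}/(6)! × [f^{(5)}(31) − f^{(5)}(10)] = 1/30240 × (0.00000 − 0.00000) = 0.00000.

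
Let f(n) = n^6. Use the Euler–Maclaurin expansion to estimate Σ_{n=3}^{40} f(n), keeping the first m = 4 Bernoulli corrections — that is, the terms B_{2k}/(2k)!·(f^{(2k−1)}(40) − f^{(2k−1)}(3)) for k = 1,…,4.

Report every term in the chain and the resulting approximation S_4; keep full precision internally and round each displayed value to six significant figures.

S_4 ≈ 2.55049e+10

Integral: ∫_3^40 x^6 dx = 2.34057e+10.
½[f(3) + f(40)] = ½[729.000 + 4.09600e+09] = 2.04800e+09.
So far: 2.54537e+10.
Correction k=1: B_{2}/2! · (f^{(1)}(40) − f^{(1)}(3)) = 1/12 · (6.14400e+08 − 1458.00) = 5.11999e+07.
Partial sum through k=1: 2.55049e+10.
Correction k=2: B_{4}/4! · (f^{(3)}(40) − f^{(3)}(3)) = −1/720 · (7.68000e+06 − 3240.00) = -10662.2.
Partial sum through k=2: 2.55049e+10.
Correction k=3: B_{6}/6! · (f^{(5)}(40) − f^{(5)}(3)) = 1/30240 · (28800.0 − 2160.00) = 0.880952.
Partial sum through k=3: 2.55049e+10.
Correction k=4: B_{8}/8! · (f^{(7)}(40) − f^{(7)}(3)) = −1/1209600 · (0.00000 − 0.00000) = 0.00000.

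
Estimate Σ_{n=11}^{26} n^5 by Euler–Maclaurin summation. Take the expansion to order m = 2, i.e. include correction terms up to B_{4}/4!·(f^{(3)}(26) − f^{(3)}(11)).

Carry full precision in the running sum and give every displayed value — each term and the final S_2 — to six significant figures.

S_2 ≈ 5.73962e+07

Integral: ∫_11^26 x^5 dx = 5.11907e+07.
Boundary: ½(f(11) + f(26)) = ½(161051 + 1.18814e+07) = 6.02121e+06.
Running total after boundary: 5.72119e+07.
k=1: B_{2}/(2)! × [f^{(1)}(26) − f^{(1)}(11)] = 1/12 × (2.28488e+06 − 73205.0) = 184306.
Running total after k=1: 5.73962e+07.
k=2: B_{4}/(4)! × [f^{(3)}(26) − f^{(3)}(11)] = −1/720 × (40560.0 − 7260.00) = -46.2500.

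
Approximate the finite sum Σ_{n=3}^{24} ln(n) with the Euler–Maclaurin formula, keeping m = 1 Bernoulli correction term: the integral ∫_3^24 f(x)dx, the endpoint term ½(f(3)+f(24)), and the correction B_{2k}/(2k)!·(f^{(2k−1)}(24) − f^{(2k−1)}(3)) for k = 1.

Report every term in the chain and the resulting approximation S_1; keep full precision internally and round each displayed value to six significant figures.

S_1 ≈ 54.0915

The integral term ∫_3^24 ln(x) dx = 51.9775.
Boundary: ½(f(3) + f(24)) = ½(1.09861 + 3.17805) = 2.13833.
Integral + boundary = 54.1158.
k=1: B_{2}/(2)! × [f^{(1)}(24) − f^{(1)}(3)] = 1/12 × (0.0416667 − 0.333333) = -0.0243056.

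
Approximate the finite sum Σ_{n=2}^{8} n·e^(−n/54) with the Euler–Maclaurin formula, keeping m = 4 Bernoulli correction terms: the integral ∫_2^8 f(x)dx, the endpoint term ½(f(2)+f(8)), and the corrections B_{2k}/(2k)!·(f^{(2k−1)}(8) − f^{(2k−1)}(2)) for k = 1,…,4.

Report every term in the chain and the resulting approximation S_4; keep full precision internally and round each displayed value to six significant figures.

Integral: ∫_2^8 x·e^(−x/54) dx = 27.0571.
½[f(2) + f(8)] = ½[1.92728 + 6.89843] = 4.41285.
So far: 31.4699.
k=1: B_{2}/(2)! × [f^{(1)}(8) − f^{(1)}(2)] = 1/12 × (0.734555 − 0.927950) = -0.0161163.
Running total after k=1: 31.4538.
k=2: B_{4}/(4)! × [f^{(3)}(8) − f^{(3)}(2)] = −1/720 × (0.000843334 − 0.000979160) = 1.88648e-07.
Running total after k=2: 31.4538.
k=3: B_{6}/(6)! × [f^{(5)}(8) − f^{(5)}(2)] = 1/30240 × (4.92031e-07 − 5.62446e-07) = -2.32854e-12.
Running total after k=3: 31.4538.
k=4: B_{8}/(8)! × [f^{(7)}(8) − f^{(7)}(2)] = −1/1209600 × (2.38290e-10 − 2.70612e-10) = 2.67211e-17.

S_4 ≈ 31.4538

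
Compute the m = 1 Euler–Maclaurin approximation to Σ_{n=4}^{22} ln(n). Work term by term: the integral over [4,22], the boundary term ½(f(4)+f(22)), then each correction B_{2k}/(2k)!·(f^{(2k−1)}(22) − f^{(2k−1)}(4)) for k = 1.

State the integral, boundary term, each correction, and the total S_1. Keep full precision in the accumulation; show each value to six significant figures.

The integral term ∫_4^22 ln(x) dx = 44.4578.
Endpoint term: (f(4) + f(22))/2 = (1.38629 + 3.09104)/2 = 2.23867.
So far: 46.6964.
Correction k=1: B_{2}/2! · (f^{(1)}(22) − f^{(1)}(4)) = 1/12 · (0.0454545 − 0.250000) = -0.0170455.

S_1 ≈ 46.6794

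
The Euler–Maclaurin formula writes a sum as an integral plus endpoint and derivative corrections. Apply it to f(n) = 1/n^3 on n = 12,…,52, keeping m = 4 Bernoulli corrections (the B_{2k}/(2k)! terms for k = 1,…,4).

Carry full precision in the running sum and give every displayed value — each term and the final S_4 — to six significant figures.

S_4 ≈ 0.00359221

∫_12^52 1/x^3 dx evaluates to 0.00328731.
Boundary: ½(f(12) + f(52)) = ½(0.000578704 + 7.11197e-06) = 0.000292908.
Integral + boundary = 0.00358022.
k=1: B_{2}/(2)! × [f^{(1)}(52) − f^{(1)}(12)] = 1/12 × (-4.10306e-07 − (-0.000144676)) = 1.20221e-05.
After k=1: 0.00359224.
k=2: B_{4}/(4)! × [f^{(3)}(52) − f^{(3)}(12)] = −1/720 × (-3.03481e-09 − (-2.00939e-05)) = -2.79039e-08.
After k=2: 0.00359221.
k=3: B_{6}/(6)! × [f^{(5)}(52) − f^{(5)}(12)] = 1/30240 × (-4.71383e-11 − (-5.86071e-06)) = 1.93805e-10.
After k=3: 0.00359221.
k=4: B_{8}/(8)! × [f^{(7)}(52) − f^{(7)}(12)] = −1/1209600 × (-1.25516e-12 − (-2.93036e-06)) = -2.42258e-12.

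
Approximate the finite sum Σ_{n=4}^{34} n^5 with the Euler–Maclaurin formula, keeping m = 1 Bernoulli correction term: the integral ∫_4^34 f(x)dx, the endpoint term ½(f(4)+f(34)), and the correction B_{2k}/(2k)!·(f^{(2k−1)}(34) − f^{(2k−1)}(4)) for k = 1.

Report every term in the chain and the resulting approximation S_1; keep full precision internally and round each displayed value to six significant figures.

S_1 ≈ 2.80742e+08

The integral term ∫_4^34 x^5 dx = 2.57467e+08.
½[f(4) + f(34)] = ½[1024.00 + 4.54354e+07] = 2.27182e+07.
Integral + boundary = 2.80185e+08.
Correction k=1: B_{2}/2! · (f^{(1)}(34) − f^{(1)}(4)) = 1/12 · (6.68168e+06 − 1280.00) = 556700.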